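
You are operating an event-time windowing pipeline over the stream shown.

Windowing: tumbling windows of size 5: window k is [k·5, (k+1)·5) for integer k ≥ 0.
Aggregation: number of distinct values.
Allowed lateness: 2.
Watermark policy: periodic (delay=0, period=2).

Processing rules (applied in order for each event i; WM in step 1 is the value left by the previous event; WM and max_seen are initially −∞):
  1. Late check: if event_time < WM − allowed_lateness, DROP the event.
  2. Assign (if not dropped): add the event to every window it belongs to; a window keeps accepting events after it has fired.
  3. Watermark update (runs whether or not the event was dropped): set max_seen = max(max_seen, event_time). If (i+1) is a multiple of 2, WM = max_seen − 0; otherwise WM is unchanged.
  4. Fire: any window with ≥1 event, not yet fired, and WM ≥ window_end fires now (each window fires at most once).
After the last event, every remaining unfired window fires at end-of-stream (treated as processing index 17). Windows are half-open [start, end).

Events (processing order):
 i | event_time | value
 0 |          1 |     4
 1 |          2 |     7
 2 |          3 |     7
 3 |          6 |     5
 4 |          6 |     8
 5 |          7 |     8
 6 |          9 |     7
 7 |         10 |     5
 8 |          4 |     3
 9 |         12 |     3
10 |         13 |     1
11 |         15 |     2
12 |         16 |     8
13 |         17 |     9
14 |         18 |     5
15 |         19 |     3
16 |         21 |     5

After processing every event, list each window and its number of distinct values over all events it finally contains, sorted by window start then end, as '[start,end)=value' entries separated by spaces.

[0,5)=2 [5,10)=3 [10,15)=3 [15,20)=5 [20,25)=1

i=0 t=1 v=4: → [0,5); WM=−∞
i=1 t=2 v=7: → [0,5); WM=2
i=2 t=3 v=7: → [0,5); WM=2
i=3 t=6 v=5: → [5,10); WM=6; [0,5) fires=2
i=4 t=6 v=8: → [5,10); WM=6
i=5 t=7 v=8: → [5,10); WM=7
i=6 t=9 v=7: → [5,10); WM=7
i=7 t=10 v=5: → [10,15); WM=10; [5,10) fires=3
i=8 t=4 v=3: DROP (t<10-2); WM=10
i=9 t=12 v=3: → [10,15); WM=12
i=10 t=13 v=1: → [10,15); WM=12
i=11 t=15 v=2: → [15,20); WM=15; [10,15) fires=3
i=12 t=16 v=8: → [15,20); WM=15
i=13 t=17 v=9: → [15,20); WM=17
i=14 t=18 v=5: → [15,20); WM=17
i=15 t=19 v=3: → [15,20); WM=19
i=16 t=21 v=5: → [20,25); WM=19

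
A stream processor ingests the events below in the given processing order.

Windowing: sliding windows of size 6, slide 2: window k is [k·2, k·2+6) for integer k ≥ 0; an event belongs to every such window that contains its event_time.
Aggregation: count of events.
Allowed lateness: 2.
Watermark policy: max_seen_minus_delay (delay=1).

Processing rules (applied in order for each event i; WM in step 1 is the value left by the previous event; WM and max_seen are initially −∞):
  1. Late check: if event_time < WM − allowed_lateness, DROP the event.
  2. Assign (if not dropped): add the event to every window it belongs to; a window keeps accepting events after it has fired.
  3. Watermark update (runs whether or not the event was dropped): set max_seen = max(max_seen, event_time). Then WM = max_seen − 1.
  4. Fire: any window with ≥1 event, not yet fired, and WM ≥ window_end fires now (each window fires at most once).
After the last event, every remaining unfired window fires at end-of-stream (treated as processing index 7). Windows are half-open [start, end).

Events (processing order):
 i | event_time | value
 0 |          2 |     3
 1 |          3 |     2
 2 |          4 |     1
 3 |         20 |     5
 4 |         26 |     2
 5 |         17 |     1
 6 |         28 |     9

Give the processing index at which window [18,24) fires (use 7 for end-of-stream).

4

i=0 t=2 v=3: → [2,8),[0,6); WM=1
i=1 t=3 v=2: → [2,8),[0,6); WM=2
i=2 t=4 v=1: → [4,10),[2,8),[0,6); WM=3
i=3 t=20 v=5: → [20,26),[18,24),[16,22); WM=19; [0,6) fires=3 [2,8) fires=3 [4,10) fires=1
i=4 t=26 v=2: → [26,32),[24,30),[22,28); WM=25; [16,22) fires=1 [18,24) fires=1
i=5 t=17 v=1: DROP (t<25-2); WM=25
i=6 t=28 v=9: → [28,34),[26,32),[24,30); WM=27; [20,26) fires=1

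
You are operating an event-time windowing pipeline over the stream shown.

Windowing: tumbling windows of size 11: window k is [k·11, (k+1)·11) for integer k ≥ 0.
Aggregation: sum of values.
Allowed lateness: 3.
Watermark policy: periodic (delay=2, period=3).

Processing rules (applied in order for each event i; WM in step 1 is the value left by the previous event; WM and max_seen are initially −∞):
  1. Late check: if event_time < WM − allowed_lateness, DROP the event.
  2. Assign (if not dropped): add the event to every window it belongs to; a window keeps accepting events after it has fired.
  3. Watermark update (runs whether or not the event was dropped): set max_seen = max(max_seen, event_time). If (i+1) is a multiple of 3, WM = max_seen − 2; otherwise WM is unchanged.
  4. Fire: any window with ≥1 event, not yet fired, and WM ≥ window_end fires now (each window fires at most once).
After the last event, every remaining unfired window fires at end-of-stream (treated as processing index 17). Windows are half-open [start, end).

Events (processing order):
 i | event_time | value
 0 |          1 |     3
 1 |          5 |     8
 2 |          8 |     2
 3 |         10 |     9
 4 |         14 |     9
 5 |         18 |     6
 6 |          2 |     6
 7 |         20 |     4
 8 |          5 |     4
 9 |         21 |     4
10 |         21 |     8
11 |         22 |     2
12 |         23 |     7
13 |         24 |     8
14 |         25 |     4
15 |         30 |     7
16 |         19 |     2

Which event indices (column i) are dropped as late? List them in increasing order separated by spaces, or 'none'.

i=0 t=1 v=3: → [0,11); WM=−∞
i=1 t=5 v=8: → [0,11); WM=−∞
i=2 t=8 v=2: → [0,11); WM=6
i=3 t=10 v=9: → [0,11); WM=6
i=4 t=14 v=9: → [11,22); WM=6
i=5 t=18 v=6: → [11,22); WM=16; [0,11) fires=22
i=6 t=2 v=6: DROP (t<16-3); WM=16
i=7 t=20 v=4: → [11,22); WM=16
i=8 t=5 v=4: DROP (t<16-3); WM=18
i=9 t=21 v=4: → [11,22); WM=18
i=10 t=21 v=8: → [11,22); WM=18
i=11 t=22 v=2: → [22,33); WM=20
i=12 t=23 v=7: → [22,33); WM=20
i=13 t=24 v=8: → [22,33); WM=20
i=14 t=25 v=4: → [22,33); WM=23; [11,22) fires=31
i=15 t=30 v=7: → [22,33); WM=23
i=16 t=19 v=2: DROP (t<23-3); WM=23

6 8 16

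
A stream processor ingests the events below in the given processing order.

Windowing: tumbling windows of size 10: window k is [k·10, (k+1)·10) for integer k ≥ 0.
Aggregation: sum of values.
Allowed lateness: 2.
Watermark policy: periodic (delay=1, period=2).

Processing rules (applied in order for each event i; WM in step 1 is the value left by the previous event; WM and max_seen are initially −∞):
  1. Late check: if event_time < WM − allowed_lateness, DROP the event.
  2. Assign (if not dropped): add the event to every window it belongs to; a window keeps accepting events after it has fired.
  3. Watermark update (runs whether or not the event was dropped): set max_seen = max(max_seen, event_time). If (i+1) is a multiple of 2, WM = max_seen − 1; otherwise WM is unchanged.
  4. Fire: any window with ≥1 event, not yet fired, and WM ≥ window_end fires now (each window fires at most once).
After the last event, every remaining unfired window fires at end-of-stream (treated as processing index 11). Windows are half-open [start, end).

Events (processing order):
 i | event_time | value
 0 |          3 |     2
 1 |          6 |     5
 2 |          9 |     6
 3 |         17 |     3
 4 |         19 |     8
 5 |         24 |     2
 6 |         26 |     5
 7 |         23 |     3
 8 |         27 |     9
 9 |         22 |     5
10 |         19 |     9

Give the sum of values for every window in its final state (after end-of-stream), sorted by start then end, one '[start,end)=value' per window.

[0,10)=13 [10,20)=11 [20,30)=19

i=0 t=3 v=2: → [0,10); WM=−∞
i=1 t=6 v=5: → [0,10); WM=5
i=2 t=9 v=6: → [0,10); WM=5
i=3 t=17 v=3: → [10,20); WM=16; [0,10) fires=13
i=4 t=19 v=8: → [10,20); WM=16
i=5 t=24 v=2: → [20,30); WM=23; [10,20) fires=11
i=6 t=26 v=5: → [20,30); WM=23
i=7 t=23 v=3: → [20,30); WM=25
i=8 t=27 v=9: → [20,30); WM=25
i=9 t=22 v=5: DROP (t<25-2); WM=26
i=10 t=19 v=9: DROP (t<26-2); WM=26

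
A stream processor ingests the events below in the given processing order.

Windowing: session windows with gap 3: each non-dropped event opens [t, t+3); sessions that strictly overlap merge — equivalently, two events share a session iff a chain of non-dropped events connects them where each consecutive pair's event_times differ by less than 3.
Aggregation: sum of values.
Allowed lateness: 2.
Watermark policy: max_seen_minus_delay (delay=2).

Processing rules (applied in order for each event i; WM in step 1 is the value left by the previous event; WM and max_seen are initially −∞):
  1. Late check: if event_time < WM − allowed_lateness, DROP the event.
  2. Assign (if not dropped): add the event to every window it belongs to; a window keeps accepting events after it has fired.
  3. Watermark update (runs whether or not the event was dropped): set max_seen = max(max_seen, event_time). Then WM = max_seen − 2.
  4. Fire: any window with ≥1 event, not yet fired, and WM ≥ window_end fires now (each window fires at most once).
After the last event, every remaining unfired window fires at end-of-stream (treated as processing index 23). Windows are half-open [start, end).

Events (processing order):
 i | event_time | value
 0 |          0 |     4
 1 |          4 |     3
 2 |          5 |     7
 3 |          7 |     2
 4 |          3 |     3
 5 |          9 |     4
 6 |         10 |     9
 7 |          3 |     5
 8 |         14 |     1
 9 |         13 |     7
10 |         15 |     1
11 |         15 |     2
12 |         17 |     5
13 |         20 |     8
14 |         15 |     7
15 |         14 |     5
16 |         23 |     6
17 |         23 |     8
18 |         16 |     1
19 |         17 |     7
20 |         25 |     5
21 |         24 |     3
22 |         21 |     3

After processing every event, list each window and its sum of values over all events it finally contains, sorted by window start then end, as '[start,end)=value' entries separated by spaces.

i=0 t=0 v=4: → [0,3); WM=-2
i=1 t=4 v=3: → [4,7); WM=2
i=2 t=5 v=7: → [4,8); WM=3
i=3 t=7 v=2: → [4,10); WM=5
i=4 t=3 v=3: → [3,10); WM=5
i=5 t=9 v=4: → [3,12); WM=7
i=6 t=10 v=9: → [3,13); WM=8
i=7 t=3 v=5: DROP (t<8-2); WM=8
i=8 t=14 v=1: → [14,17); WM=12
i=9 t=13 v=7: → [13,17); WM=12
i=10 t=15 v=1: → [13,18); WM=13
i=11 t=15 v=2: → [13,18); WM=13
i=12 t=17 v=5: → [13,20); WM=15
i=13 t=20 v=8: → [20,23); WM=18
i=14 t=15 v=7: DROP (t<18-2); WM=18
i=15 t=14 v=5: DROP (t<18-2); WM=18
i=16 t=23 v=6: → [23,26); WM=21
i=17 t=23 v=8: → [23,26); WM=21
i=18 t=16 v=1: DROP (t<21-2); WM=21
i=19 t=17 v=7: DROP (t<21-2); WM=21
i=20 t=25 v=5: → [23,28); WM=23
i=21 t=24 v=3: → [23,28); WM=23
i=22 t=21 v=3: → [20,28); WM=23

[0,3)=4 [3,13)=28 [13,20)=16 [20,28)=33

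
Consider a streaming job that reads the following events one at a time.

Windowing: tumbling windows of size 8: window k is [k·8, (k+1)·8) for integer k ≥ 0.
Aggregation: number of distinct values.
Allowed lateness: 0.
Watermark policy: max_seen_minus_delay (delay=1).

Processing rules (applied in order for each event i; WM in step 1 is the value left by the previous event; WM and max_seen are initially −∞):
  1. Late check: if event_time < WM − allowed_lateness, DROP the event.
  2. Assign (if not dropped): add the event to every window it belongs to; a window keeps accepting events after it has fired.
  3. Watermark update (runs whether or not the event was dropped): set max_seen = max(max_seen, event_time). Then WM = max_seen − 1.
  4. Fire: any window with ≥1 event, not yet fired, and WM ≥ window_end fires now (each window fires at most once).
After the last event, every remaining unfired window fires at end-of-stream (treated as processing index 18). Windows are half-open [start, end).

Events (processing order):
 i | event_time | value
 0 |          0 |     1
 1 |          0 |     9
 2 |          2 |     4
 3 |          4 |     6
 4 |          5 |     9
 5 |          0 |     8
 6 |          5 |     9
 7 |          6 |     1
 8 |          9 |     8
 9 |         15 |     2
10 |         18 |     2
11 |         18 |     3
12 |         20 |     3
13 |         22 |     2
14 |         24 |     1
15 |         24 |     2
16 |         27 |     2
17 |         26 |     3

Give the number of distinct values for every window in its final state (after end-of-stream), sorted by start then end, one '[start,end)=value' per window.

[0,8)=4 [8,16)=2 [16,24)=2 [24,32)=3

i=0 t=0 v=1: → [0,8); WM=-1
i=1 t=0 v=9: → [0,8); WM=-1
i=2 t=2 v=4: → [0,8); WM=1
i=3 t=4 v=6: → [0,8); WM=3
i=4 t=5 v=9: → [0,8); WM=4
i=5 t=0 v=8: DROP (t<4-0); WM=4
i=6 t=5 v=9: → [0,8); WM=4
i=7 t=6 v=1: → [0,8); WM=5
i=8 t=9 v=8: → [8,16); WM=8; [0,8) fires=4
i=9 t=15 v=2: → [8,16); WM=14
i=10 t=18 v=2: → [16,24); WM=17; [8,16) fires=2
i=11 t=18 v=3: → [16,24); WM=17
i=12 t=20 v=3: → [16,24); WM=19
i=13 t=22 v=2: → [16,24); WM=21
i=14 t=24 v=1: → [24,32); WM=23
i=15 t=24 v=2: → [24,32); WM=23
i=16 t=27 v=2: → [24,32); WM=26; [16,24) fires=2
i=17 t=26 v=3: → [24,32); WM=26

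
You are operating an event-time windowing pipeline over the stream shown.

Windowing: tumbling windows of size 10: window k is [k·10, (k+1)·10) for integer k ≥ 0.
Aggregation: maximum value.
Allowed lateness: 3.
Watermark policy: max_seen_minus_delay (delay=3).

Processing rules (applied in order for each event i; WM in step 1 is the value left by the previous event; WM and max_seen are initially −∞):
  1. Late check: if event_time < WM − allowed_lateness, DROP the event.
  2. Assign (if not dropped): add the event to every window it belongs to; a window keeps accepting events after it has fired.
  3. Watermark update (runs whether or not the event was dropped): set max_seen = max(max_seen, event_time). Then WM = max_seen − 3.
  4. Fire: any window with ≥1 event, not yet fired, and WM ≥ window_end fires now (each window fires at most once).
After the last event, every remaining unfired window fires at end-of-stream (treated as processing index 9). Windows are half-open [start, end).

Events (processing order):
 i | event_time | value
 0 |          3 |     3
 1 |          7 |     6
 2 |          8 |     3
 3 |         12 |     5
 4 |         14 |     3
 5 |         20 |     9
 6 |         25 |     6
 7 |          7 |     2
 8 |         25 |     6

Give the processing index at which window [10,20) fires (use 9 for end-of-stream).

6

i=0 t=3 v=3: → [0,10); WM=0
i=1 t=7 v=6: → [0,10); WM=4
i=2 t=8 v=3: → [0,10); WM=5
i=3 t=12 v=5: → [10,20); WM=9
i=4 t=14 v=3: → [10,20); WM=11; [0,10) fires=6
i=5 t=20 v=9: → [20,30); WM=17
i=6 t=25 v=6: → [20,30); WM=22; [10,20) fires=5
i=7 t=7 v=2: DROP (t<22-3); WM=22
i=8 t=25 v=6: → [20,30); WM=22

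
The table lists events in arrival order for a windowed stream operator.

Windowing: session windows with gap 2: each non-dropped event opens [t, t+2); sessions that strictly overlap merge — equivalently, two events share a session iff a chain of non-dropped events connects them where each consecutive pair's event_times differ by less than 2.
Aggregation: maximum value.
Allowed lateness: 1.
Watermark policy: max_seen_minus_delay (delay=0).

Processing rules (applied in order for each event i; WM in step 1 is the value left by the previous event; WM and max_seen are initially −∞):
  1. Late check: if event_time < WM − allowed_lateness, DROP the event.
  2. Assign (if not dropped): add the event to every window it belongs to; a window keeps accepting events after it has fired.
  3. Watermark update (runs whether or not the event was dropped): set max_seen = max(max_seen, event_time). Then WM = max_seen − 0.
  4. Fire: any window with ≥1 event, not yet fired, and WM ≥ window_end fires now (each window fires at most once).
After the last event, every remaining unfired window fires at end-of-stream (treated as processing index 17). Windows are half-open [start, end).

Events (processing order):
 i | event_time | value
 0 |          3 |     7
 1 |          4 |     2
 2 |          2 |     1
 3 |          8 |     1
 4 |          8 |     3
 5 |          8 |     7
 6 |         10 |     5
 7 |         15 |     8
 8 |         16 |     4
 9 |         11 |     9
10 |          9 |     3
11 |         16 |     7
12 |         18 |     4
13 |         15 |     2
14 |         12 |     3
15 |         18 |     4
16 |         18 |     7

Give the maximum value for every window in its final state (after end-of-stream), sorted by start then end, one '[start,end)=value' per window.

i=0 t=3 v=7: → [3,5); WM=3
i=1 t=4 v=2: → [3,6); WM=4
i=2 t=2 v=1: DROP (t<4-1); WM=4
i=3 t=8 v=1: → [8,10); WM=8
i=4 t=8 v=3: → [8,10); WM=8
i=5 t=8 v=7: → [8,10); WM=8
i=6 t=10 v=5: → [10,12); WM=10
i=7 t=15 v=8: → [15,17); WM=15
i=8 t=16 v=4: → [15,18); WM=16
i=9 t=11 v=9: DROP (t<16-1); WM=16
i=10 t=9 v=3: DROP (t<16-1); WM=16
i=11 t=16 v=7: → [15,18); WM=16
i=12 t=18 v=4: → [18,20); WM=18
i=13 t=15 v=2: DROP (t<18-1); WM=18
i=14 t=12 v=3: DROP (t<18-1); WM=18
i=15 t=18 v=4: → [18,20); WM=18
i=16 t=18 v=7: → [18,20); WM=18

[3,6)=7 [8,10)=7 [10,12)=5 [15,18)=8 [18,20)=7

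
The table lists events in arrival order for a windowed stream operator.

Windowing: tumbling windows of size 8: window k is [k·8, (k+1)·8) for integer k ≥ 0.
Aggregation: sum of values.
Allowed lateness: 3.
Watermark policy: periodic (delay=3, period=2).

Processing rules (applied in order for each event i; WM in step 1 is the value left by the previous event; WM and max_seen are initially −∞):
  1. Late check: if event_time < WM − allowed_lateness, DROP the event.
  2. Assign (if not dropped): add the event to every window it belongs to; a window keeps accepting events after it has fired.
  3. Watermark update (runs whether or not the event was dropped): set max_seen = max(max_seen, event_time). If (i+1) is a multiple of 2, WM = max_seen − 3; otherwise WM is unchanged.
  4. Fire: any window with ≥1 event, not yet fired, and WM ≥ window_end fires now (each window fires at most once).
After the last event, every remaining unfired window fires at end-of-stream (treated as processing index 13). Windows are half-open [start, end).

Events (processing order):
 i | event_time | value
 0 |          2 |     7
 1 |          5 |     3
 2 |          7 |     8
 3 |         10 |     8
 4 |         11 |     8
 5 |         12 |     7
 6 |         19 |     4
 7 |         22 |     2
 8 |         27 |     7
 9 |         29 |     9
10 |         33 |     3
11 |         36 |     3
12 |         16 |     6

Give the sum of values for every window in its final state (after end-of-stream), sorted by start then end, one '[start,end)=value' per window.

i=0 t=2 v=7: → [0,8); WM=−∞
i=1 t=5 v=3: → [0,8); WM=2
i=2 t=7 v=8: → [0,8); WM=2
i=3 t=10 v=8: → [8,16); WM=7
i=4 t=11 v=8: → [8,16); WM=7
i=5 t=12 v=7: → [8,16); WM=9; [0,8) fires=18
i=6 t=19 v=4: → [16,24); WM=9
i=7 t=22 v=2: → [16,24); WM=19; [8,16) fires=23
i=8 t=27 v=7: → [24,32); WM=19
i=9 t=29 v=9: → [24,32); WM=26; [16,24) fires=6
i=10 t=33 v=3: → [32,40); WM=26
i=11 t=36 v=3: → [32,40); WM=33; [24,32) fires=16
i=12 t=16 v=6: DROP (t<33-3); WM=33

[0,8)=18 [8,16)=23 [16,24)=6 [24,32)=16 [32,40)=6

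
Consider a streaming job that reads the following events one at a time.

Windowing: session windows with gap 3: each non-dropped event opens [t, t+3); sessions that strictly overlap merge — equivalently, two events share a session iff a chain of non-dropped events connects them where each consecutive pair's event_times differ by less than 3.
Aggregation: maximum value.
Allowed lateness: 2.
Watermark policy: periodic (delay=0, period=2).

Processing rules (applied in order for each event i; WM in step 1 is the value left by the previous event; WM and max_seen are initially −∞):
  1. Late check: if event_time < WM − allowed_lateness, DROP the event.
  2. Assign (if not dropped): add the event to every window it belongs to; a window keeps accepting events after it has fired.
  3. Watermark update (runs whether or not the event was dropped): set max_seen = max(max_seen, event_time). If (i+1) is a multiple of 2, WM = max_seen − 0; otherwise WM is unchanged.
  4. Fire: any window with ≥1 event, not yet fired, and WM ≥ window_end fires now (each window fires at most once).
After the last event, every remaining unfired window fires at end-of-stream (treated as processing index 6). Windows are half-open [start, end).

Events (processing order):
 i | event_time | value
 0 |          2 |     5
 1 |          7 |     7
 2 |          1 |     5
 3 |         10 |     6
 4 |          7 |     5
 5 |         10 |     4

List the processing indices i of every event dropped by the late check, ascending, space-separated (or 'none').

2 4

i=0 t=2 v=5: → [2,5); WM=−∞
i=1 t=7 v=7: → [7,10); WM=7
i=2 t=1 v=5: DROP (t<7-2); WM=7
i=3 t=10 v=6: → [10,13); WM=10
i=4 t=7 v=5: DROP (t<10-2); WM=10
i=5 t=10 v=4: → [10,13); WM=10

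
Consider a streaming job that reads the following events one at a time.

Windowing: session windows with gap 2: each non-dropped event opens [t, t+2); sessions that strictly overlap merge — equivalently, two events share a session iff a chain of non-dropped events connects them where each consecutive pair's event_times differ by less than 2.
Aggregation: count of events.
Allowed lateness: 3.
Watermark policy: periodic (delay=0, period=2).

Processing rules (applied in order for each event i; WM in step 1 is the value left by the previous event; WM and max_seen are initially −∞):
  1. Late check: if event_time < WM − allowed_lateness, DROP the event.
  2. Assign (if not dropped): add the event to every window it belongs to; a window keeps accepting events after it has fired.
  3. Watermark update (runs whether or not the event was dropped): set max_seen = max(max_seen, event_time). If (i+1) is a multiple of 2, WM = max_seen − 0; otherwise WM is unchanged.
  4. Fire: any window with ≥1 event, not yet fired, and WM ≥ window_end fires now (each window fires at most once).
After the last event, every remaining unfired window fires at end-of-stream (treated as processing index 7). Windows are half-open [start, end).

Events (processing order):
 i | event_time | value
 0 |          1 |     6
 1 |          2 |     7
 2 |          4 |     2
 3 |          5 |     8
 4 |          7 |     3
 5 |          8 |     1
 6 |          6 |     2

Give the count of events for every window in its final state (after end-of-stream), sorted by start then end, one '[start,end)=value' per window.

i=0 t=1 v=6: → [1,3); WM=−∞
i=1 t=2 v=7: → [1,4); WM=2
i=2 t=4 v=2: → [4,6); WM=2
i=3 t=5 v=8: → [4,7); WM=5
i=4 t=7 v=3: → [7,9); WM=5
i=5 t=8 v=1: → [7,10); WM=8
i=6 t=6 v=2: → [4,10); WM=8

[1,4)=2 [4,10)=5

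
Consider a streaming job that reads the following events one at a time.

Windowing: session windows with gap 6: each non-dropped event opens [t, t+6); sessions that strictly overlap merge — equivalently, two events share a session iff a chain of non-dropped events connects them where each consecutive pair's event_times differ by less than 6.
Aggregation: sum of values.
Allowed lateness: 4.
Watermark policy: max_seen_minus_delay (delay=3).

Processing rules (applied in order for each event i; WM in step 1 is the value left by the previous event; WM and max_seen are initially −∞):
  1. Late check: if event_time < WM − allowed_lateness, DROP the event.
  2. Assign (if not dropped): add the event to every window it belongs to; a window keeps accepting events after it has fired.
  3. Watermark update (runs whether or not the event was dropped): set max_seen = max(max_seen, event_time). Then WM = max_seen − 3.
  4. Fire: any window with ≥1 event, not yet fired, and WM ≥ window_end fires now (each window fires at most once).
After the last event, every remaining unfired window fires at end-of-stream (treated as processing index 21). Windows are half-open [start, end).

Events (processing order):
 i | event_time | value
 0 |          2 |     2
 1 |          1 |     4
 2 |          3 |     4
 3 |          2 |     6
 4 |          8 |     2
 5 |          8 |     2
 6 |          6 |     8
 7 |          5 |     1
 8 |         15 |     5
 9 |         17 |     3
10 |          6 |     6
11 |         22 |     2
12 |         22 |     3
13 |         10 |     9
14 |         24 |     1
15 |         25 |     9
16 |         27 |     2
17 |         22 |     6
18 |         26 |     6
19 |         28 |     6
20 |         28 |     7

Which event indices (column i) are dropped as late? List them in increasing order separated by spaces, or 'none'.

10 13

i=0 t=2 v=2: → [2,8); WM=-1
i=1 t=1 v=4: → [1,8); WM=-1
i=2 t=3 v=4: → [1,9); WM=0
i=3 t=2 v=6: → [1,9); WM=0
i=4 t=8 v=2: → [1,14); WM=5
i=5 t=8 v=2: → [1,14); WM=5
i=6 t=6 v=8: → [1,14); WM=5
i=7 t=5 v=1: → [1,14); WM=5
i=8 t=15 v=5: → [15,21); WM=12
i=9 t=17 v=3: → [15,23); WM=14
i=10 t=6 v=6: DROP (t<14-4); WM=14
i=11 t=22 v=2: → [15,28); WM=19
i=12 t=22 v=3: → [15,28); WM=19
i=13 t=10 v=9: DROP (t<19-4); WM=19
i=14 t=24 v=1: → [15,30); WM=21
i=15 t=25 v=9: → [15,31); WM=22
i=16 t=27 v=2: → [15,33); WM=24
i=17 t=22 v=6: → [15,33); WM=24
i=18 t=26 v=6: → [15,33); WM=24
i=19 t=28 v=6: → [15,34); WM=25
i=20 t=28 v=7: → [15,34); WM=25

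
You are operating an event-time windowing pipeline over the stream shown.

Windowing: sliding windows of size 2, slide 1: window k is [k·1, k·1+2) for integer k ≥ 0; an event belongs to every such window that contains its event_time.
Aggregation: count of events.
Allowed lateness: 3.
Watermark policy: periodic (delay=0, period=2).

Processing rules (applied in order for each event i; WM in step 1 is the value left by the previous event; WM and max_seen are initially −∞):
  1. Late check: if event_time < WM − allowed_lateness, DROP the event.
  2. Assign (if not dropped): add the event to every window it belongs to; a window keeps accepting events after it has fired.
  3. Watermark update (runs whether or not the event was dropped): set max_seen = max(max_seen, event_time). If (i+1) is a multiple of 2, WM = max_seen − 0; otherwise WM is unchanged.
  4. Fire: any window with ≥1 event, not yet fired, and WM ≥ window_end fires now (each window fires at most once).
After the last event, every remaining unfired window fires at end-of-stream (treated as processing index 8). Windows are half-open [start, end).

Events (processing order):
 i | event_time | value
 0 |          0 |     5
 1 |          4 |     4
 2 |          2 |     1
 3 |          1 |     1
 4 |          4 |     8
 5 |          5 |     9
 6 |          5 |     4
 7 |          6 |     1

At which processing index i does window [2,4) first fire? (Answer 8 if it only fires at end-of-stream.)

2

i=0 t=0 v=5: → [0,2); WM=−∞
i=1 t=4 v=4: → [4,6),[3,5); WM=4; [0,2) fires=1
i=2 t=2 v=1: → [2,4),[1,3); WM=4; [1,3) fires=1 [2,4) fires=1
i=3 t=1 v=1: → [1,3),[0,2); WM=4
i=4 t=4 v=8: → [4,6),[3,5); WM=4
i=5 t=5 v=9: → [5,7),[4,6); WM=5; [3,5) fires=2
i=6 t=5 v=4: → [5,7),[4,6); WM=5
i=7 t=6 v=1: → [6,8),[5,7); WM=6; [4,6) fires=4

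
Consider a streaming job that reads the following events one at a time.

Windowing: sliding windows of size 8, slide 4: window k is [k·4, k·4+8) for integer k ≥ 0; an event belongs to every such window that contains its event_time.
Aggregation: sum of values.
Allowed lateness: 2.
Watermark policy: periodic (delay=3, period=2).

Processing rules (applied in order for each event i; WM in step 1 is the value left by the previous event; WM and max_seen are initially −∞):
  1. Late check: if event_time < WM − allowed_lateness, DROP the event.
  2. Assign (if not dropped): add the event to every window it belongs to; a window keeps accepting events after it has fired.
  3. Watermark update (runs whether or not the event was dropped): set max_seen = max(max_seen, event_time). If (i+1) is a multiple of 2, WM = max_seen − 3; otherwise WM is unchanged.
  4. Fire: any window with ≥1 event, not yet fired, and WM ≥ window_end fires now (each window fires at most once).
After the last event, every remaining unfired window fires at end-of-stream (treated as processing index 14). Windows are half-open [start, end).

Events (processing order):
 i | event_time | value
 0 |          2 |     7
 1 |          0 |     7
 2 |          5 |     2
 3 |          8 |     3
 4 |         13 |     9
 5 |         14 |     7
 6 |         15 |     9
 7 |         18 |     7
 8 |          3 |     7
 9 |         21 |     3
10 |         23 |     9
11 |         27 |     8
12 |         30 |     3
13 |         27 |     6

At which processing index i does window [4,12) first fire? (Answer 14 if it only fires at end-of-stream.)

i=0 t=2 v=7: → [0,8); WM=−∞
i=1 t=0 v=7: → [0,8); WM=-1
i=2 t=5 v=2: → [4,12),[0,8); WM=-1
i=3 t=8 v=3: → [8,16),[4,12); WM=5
i=4 t=13 v=9: → [12,20),[8,16); WM=5
i=5 t=14 v=7: → [12,20),[8,16); WM=11; [0,8) fires=16
i=6 t=15 v=9: → [12,20),[8,16); WM=11
i=7 t=18 v=7: → [16,24),[12,20); WM=15; [4,12) fires=5
i=8 t=3 v=7: DROP (t<15-2); WM=15
i=9 t=21 v=3: → [20,28),[16,24); WM=18; [8,16) fires=28
i=10 t=23 v=9: → [20,28),[16,24); WM=18
i=11 t=27 v=8: → [24,32),[20,28); WM=24; [12,20) fires=32 [16,24) fires=19
i=12 t=30 v=3: → [28,36),[24,32); WM=24
i=13 t=27 v=6: → [24,32),[20,28); WM=27

7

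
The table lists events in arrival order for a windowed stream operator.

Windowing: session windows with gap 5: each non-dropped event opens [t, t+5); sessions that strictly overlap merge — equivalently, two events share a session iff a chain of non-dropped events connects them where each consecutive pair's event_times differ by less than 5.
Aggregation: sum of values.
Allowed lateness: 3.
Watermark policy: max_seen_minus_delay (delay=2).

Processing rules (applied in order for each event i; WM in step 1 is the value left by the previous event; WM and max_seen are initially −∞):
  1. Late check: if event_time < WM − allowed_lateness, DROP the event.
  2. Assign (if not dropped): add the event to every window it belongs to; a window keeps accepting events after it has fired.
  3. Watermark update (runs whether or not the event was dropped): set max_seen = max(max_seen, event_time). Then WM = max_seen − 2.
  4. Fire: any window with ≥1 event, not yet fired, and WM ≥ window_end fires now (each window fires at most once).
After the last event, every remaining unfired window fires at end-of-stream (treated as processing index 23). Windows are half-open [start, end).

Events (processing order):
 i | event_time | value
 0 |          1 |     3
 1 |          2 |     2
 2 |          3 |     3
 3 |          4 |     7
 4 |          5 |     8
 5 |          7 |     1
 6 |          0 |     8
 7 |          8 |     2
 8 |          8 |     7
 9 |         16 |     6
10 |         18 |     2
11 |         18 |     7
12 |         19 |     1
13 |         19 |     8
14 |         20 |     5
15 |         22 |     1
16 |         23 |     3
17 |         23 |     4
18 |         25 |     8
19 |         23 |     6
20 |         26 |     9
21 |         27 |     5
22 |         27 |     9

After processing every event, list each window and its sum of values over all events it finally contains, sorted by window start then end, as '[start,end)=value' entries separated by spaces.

[1,13)=33 [16,32)=74

i=0 t=1 v=3: → [1,6); WM=-1
i=1 t=2 v=2: → [1,7); WM=0
i=2 t=3 v=3: → [1,8); WM=1
i=3 t=4 v=7: → [1,9); WM=2
i=4 t=5 v=8: → [1,10); WM=3
i=5 t=7 v=1: → [1,12); WM=5
i=6 t=0 v=8: DROP (t<5-3); WM=5
i=7 t=8 v=2: → [1,13); WM=6
i=8 t=8 v=7: → [1,13); WM=6
i=9 t=16 v=6: → [16,21); WM=14
i=10 t=18 v=2: → [16,23); WM=16
i=11 t=18 v=7: → [16,23); WM=16
i=12 t=19 v=1: → [16,24); WM=17
i=13 t=19 v=8: → [16,24); WM=17
i=14 t=20 v=5: → [16,25); WM=18
i=15 t=22 v=1: → [16,27); WM=20
i=16 t=23 v=3: → [16,28); WM=21
i=17 t=23 v=4: → [16,28); WM=21
i=18 t=25 v=8: → [16,30); WM=23
i=19 t=23 v=6: → [16,30); WM=23
i=20 t=26 v=9: → [16,31); WM=24
i=21 t=27 v=5: → [16,32); WM=25
i=22 t=27 v=9: → [16,32); WM=25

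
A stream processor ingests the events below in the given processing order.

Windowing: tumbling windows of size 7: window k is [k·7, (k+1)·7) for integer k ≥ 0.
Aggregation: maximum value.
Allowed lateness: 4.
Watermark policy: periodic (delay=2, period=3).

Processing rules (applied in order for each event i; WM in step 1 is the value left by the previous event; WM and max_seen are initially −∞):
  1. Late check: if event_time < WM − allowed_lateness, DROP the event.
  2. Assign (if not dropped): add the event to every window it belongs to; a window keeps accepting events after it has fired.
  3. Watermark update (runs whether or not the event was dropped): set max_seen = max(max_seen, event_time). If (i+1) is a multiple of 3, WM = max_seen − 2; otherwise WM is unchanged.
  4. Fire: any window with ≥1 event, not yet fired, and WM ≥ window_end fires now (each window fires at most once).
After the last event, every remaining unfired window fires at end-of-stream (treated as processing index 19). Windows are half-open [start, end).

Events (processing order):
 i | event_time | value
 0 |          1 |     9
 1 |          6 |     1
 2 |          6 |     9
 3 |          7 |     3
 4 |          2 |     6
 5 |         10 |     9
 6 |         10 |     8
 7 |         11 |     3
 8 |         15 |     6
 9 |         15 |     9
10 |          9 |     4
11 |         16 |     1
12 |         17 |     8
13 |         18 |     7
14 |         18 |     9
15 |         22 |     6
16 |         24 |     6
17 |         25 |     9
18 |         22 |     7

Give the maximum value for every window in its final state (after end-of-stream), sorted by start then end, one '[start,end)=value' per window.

[0,7)=9 [7,14)=9 [14,21)=9 [21,28)=9

i=0 t=1 v=9: → [0,7); WM=−∞
i=1 t=6 v=1: → [0,7); WM=−∞
i=2 t=6 v=9: → [0,7); WM=4
i=3 t=7 v=3: → [7,14); WM=4
i=4 t=2 v=6: → [0,7); WM=4
i=5 t=10 v=9: → [7,14); WM=8; [0,7) fires=9
i=6 t=10 v=8: → [7,14); WM=8
i=7 t=11 v=3: → [7,14); WM=8
i=8 t=15 v=6: → [14,21); WM=13
i=9 t=15 v=9: → [14,21); WM=13
i=10 t=9 v=4: → [7,14); WM=13
i=11 t=16 v=1: → [14,21); WM=14; [7,14) fires=9
i=12 t=17 v=8: → [14,21); WM=14
i=13 t=18 v=7: → [14,21); WM=14
i=14 t=18 v=9: → [14,21); WM=16
i=15 t=22 v=6: → [21,28); WM=16
i=16 t=24 v=6: → [21,28); WM=16
i=17 t=25 v=9: → [21,28); WM=23; [14,21) fires=9
i=18 t=22 v=7: → [21,28); WM=23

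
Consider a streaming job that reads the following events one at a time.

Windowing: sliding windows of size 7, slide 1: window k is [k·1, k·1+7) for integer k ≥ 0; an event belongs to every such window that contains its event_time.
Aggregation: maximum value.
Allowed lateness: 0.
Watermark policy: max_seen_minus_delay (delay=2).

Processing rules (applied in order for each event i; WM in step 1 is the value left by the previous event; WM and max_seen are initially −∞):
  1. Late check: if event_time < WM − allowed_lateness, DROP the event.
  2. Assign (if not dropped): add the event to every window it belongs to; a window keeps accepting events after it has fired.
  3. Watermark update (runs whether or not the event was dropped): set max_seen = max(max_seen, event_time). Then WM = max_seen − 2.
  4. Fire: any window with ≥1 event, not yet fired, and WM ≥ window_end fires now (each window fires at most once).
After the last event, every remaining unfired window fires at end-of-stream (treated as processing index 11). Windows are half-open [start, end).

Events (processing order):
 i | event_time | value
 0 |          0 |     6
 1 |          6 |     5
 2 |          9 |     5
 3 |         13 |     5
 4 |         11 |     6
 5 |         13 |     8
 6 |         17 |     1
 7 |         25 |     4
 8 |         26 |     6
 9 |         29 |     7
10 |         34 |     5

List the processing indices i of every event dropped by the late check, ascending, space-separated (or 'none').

none

i=0 t=0 v=6: → [0,7); WM=-2
i=1 t=6 v=5: → [6,13),[5,12),[4,11),[3,10),[2,9),[1,8),[0,7); WM=4
i=2 t=9 v=5: → [9,16),[8,15),[7,14),[6,13),[5,12),[4,11),[3,10); WM=7; [0,7) fires=6
i=3 t=13 v=5: → [13,20),[12,19),[11,18),[10,17),[9,16),[8,15),[7,14); WM=11; [1,8) fires=5 [2,9) fires=5 [3,10) fires=5 [4,11) fires=5
i=4 t=11 v=6: → [11,18),[10,17),[9,16),[8,15),[7,14),[6,13),[5,12); WM=11
i=5 t=13 v=8: → [13,20),[12,19),[11,18),[10,17),[9,16),[8,15),[7,14); WM=11
i=6 t=17 v=1: → [17,24),[16,23),[15,22),[14,21),[13,20),[12,19),[11,18); WM=15; [5,12) fires=6 [6,13) fires=6 [7,14) fires=8 [8,15) fires=8
i=7 t=25 v=4: → [25,32),[24,31),[23,30),[22,29),[21,28),[20,27),[19,26); WM=23; [9,16) fires=8 [10,17) fires=8 [11,18) fires=8 [12,19) fires=8 [13,20) fires=8 [14,21) fires=1 [15,22) fires=1 [16,23) fires=1
i=8 t=26 v=6: → [26,33),[25,32),[24,31),[23,30),[22,29),[21,28),[20,27); WM=24; [17,24) fires=1
i=9 t=29 v=7: → [29,36),[28,35),[27,34),[26,33),[25,32),[24,31),[23,30); WM=27; [19,26) fires=4 [20,27) fires=6
i=10 t=34 v=5: → [34,41),[33,40),[32,39),[31,38),[30,37),[29,36),[28,35); WM=32; [21,28) fires=6 [22,29) fires=6 [23,30) fires=7 [24,31) fires=7 [25,32) fires=7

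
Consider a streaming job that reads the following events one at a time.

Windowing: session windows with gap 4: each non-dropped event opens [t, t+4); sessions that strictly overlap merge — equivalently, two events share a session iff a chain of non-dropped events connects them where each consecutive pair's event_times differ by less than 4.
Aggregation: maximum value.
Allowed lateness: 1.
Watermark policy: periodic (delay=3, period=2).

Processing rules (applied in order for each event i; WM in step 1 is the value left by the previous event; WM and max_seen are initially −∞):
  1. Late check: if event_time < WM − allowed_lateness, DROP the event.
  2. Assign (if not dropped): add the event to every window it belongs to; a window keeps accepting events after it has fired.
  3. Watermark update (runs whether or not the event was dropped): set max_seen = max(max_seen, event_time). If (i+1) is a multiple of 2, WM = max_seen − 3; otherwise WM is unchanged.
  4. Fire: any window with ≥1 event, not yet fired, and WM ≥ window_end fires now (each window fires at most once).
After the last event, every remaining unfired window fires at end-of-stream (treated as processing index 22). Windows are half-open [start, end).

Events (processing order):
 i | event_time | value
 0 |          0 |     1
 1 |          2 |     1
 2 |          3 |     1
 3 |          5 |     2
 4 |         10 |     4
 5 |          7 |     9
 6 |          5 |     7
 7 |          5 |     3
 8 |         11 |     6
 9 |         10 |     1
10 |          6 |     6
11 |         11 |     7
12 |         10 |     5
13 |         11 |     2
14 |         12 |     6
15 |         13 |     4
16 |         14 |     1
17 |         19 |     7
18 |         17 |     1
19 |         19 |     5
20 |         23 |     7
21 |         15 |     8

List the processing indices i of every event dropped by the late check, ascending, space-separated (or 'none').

i=0 t=0 v=1: → [0,4); WM=−∞
i=1 t=2 v=1: → [0,6); WM=-1
i=2 t=3 v=1: → [0,7); WM=-1
i=3 t=5 v=2: → [0,9); WM=2
i=4 t=10 v=4: → [10,14); WM=2
i=5 t=7 v=9: → [0,14); WM=7
i=6 t=5 v=7: DROP (t<7-1); WM=7
i=7 t=5 v=3: DROP (t<7-1); WM=7
i=8 t=11 v=6: → [0,15); WM=7
i=9 t=10 v=1: → [0,15); WM=8
i=10 t=6 v=6: DROP (t<8-1); WM=8
i=11 t=11 v=7: → [0,15); WM=8
i=12 t=10 v=5: → [0,15); WM=8
i=13 t=11 v=2: → [0,15); WM=8
i=14 t=12 v=6: → [0,16); WM=8
i=15 t=13 v=4: → [0,17); WM=10
i=16 t=14 v=1: → [0,18); WM=10
i=17 t=19 v=7: → [19,23); WM=16
i=18 t=17 v=1: → [0,23); WM=16
i=19 t=19 v=5: → [0,23); WM=16
i=20 t=23 v=7: → [23,27); WM=16
i=21 t=15 v=8: → [0,23); WM=20

6 7 10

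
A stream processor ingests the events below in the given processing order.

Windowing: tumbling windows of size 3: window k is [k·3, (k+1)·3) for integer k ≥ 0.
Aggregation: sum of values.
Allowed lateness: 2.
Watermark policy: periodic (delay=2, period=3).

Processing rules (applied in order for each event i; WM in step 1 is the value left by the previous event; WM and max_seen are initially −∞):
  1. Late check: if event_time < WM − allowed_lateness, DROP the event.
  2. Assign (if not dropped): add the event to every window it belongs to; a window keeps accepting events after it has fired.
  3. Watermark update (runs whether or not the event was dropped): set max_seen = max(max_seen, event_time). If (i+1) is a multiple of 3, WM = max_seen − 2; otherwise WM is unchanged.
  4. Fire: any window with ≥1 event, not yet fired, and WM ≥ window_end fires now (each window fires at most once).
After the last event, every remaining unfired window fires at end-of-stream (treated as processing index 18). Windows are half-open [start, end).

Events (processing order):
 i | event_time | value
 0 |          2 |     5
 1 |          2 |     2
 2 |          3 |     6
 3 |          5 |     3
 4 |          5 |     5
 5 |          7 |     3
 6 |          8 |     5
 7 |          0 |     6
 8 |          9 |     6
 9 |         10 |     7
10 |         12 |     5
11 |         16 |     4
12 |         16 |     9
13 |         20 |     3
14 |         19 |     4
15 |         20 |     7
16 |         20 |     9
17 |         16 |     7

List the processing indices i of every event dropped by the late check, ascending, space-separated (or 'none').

7

i=0 t=2 v=5: → [0,3); WM=−∞
i=1 t=2 v=2: → [0,3); WM=−∞
i=2 t=3 v=6: → [3,6); WM=1
i=3 t=5 v=3: → [3,6); WM=1
i=4 t=5 v=5: → [3,6); WM=1
i=5 t=7 v=3: → [6,9); WM=5; [0,3) fires=7
i=6 t=8 v=5: → [6,9); WM=5
i=7 t=0 v=6: DROP (t<5-2); WM=5
i=8 t=9 v=6: → [9,12); WM=7; [3,6) fires=14
i=9 t=10 v=7: → [9,12); WM=7
i=10 t=12 v=5: → [12,15); WM=7
i=11 t=16 v=4: → [15,18); WM=14; [6,9) fires=8 [9,12) fires=13
i=12 t=16 v=9: → [15,18); WM=14
i=13 t=20 v=3: → [18,21); WM=14
i=14 t=19 v=4: → [18,21); WM=18; [12,15) fires=5 [15,18) fires=13
i=15 t=20 v=7: → [18,21); WM=18
i=16 t=20 v=9: → [18,21); WM=18
i=17 t=16 v=7: → [15,18); WM=18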